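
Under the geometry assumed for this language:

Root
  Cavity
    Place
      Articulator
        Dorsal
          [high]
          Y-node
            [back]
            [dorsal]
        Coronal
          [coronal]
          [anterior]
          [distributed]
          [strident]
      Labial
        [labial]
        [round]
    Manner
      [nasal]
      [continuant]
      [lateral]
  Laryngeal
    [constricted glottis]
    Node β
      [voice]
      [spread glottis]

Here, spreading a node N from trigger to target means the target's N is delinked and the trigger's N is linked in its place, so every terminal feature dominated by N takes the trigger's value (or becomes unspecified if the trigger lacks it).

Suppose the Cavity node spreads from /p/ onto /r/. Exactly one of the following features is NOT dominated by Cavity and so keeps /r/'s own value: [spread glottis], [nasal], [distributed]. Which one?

[spread glottis]

Cavity dominates exactly [high], [back], [dorsal], [coronal], [anterior], [distributed], [strident], [labial], [round], [nasal], [continuant], [lateral].
Of the listed options, [distributed], [nasal] are among these and would be overwritten by spreading Cavity.
But [spread glottis] is a dependent of Node β, outside Cavity; it is therefore untouched by the spreading.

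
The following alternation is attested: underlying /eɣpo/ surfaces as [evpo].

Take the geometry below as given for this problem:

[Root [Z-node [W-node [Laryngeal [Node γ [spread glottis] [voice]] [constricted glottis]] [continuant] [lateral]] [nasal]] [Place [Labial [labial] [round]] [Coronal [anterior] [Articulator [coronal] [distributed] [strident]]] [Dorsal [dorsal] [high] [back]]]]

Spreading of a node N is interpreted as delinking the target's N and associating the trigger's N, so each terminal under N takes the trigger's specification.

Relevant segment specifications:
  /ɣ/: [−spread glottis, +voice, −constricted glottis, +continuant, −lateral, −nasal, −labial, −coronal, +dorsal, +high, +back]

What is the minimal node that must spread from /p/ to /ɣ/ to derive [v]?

Comparing /ɣ/ with its surface form [v], the features that change are [labial], [round], [dorsal], [high], [back].
In this geometry the lowest node dominating all of them is Place: every daughter of Place dominates only a proper subset, so no lower node suffices.
Delinking /ɣ/'s Place and associating /p/'s Place gives precisely the feature bundle of [v].
[voice], [continuant] — on which /p/ differs from /ɣ/ — are unchanged, so Root cannot have spread; the constituent is no larger than Place.

Place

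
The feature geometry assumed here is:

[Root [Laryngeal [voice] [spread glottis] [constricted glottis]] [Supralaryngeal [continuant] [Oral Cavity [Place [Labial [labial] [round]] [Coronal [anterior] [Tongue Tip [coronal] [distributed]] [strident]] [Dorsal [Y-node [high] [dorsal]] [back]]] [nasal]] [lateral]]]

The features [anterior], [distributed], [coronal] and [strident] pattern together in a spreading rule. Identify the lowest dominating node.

[anterior]: Root → Supralaryngeal → Oral Cavity → Place → Coronal → [anterior].
[distributed] lies under Tongue Tip (below Supralaryngeal).
[coronal] lies under Tongue Tip (below Supralaryngeal).
[strident]: Root → Supralaryngeal → Oral Cavity → Place → Coronal → [strident].
The lowest node appearing on every path is Coronal; each proper daughter of Coronal fails to dominate at least one of the listed features.

Coronal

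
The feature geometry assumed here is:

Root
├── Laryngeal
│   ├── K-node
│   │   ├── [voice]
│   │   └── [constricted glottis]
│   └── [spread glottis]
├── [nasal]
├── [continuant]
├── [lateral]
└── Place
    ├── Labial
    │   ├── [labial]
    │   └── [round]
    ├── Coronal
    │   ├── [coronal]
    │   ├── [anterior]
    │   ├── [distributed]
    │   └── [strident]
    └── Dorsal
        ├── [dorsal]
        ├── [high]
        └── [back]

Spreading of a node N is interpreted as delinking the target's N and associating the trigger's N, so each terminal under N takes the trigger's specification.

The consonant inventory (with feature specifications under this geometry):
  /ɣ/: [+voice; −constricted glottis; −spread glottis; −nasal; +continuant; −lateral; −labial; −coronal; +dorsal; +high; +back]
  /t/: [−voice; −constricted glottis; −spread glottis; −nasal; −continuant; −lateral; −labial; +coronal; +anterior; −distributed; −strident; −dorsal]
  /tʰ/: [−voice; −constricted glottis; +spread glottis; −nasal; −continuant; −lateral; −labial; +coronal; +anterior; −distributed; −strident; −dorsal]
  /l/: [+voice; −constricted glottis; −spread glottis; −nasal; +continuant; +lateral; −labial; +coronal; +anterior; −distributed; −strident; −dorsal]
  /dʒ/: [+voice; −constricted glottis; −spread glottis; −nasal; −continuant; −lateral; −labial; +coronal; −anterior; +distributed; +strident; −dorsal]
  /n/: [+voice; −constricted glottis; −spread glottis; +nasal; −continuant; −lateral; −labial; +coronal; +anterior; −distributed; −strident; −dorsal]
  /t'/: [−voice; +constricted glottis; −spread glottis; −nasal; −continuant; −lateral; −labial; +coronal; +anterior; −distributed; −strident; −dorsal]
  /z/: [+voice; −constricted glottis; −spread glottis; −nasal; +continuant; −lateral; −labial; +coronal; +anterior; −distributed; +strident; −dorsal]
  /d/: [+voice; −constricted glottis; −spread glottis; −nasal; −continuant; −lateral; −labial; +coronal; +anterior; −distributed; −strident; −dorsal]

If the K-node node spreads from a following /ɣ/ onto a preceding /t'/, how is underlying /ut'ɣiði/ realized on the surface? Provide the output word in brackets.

The K-node node dominates the terminals [voice], [constricted glottis].
Spreading K-node from /ɣ/ onto /t'/ replaces those values with /ɣ/'s: [+voice], [−constricted glottis]. Features outside K-node ([spread glottis], [nasal], [continuant], …) stay as in /t'/.
Among the inventory, only /d/ has exactly this specification, giving the surface form [udɣiði].

[udɣiði]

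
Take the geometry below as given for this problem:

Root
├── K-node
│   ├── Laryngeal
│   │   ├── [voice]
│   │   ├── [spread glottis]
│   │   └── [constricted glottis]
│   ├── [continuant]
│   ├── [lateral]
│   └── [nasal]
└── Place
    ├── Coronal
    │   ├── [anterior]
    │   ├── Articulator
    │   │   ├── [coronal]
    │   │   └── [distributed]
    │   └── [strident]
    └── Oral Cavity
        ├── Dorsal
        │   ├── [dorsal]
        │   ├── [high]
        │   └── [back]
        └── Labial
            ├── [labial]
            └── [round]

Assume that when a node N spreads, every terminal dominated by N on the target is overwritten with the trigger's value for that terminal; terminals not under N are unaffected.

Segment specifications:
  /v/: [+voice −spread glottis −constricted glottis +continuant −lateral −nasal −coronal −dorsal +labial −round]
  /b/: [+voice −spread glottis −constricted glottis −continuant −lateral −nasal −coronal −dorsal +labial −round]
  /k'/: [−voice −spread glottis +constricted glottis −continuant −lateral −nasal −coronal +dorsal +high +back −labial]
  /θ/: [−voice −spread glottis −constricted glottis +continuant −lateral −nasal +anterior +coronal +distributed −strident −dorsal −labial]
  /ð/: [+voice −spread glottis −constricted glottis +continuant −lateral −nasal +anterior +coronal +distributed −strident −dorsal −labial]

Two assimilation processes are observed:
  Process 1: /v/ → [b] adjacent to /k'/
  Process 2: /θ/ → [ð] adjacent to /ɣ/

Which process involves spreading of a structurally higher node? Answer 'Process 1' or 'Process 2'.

Process 1: the feature that changes is [continuant]; the minimal node is [continuant] (depth 2).
In Process 2, [voice] changes, so the minimal spreading node is [voice] at depth 3.
Depth 2 < depth 3; Process 1 involves the structurally higher constituent [continuant].

Process 1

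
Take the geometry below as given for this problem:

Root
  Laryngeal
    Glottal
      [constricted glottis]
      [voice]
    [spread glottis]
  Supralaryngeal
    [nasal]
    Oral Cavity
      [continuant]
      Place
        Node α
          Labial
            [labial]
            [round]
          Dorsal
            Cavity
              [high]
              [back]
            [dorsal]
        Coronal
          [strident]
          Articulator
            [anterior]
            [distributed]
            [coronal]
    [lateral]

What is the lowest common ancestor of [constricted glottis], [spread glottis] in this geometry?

[constricted glottis] is immediately dominated by Glottal.
[spread glottis] is immediately dominated by Laryngeal.
These paths first converge at Laryngeal; no daughter of Laryngeal dominates all 2 features, so Laryngeal is the minimal constituent.

Laryngeal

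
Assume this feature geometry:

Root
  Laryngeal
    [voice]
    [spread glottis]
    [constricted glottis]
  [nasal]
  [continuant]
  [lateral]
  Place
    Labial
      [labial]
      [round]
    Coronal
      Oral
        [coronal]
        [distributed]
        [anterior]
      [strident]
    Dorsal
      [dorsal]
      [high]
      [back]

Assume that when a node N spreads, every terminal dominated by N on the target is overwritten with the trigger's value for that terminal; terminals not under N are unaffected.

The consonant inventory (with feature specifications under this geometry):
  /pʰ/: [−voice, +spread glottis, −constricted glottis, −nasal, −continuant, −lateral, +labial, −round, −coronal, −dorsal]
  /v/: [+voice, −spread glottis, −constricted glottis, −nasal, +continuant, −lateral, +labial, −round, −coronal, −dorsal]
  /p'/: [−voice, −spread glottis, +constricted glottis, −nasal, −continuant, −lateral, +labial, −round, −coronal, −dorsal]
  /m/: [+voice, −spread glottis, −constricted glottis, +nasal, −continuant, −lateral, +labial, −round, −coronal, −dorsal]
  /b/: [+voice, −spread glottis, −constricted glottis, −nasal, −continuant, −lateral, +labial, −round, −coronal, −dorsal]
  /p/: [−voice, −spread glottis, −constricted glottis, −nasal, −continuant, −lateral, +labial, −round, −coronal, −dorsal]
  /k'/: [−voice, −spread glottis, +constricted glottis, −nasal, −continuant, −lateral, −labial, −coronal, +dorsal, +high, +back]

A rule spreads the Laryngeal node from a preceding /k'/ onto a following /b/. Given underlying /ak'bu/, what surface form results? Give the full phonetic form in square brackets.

[ak'p'u]

The Laryngeal node dominates the terminals [voice], [spread glottis], [constricted glottis].
The target acquires /k'/'s values for everything under Laryngeal — [−voice], [−spread glottis], [+constricted glottis] — while keeping its own [nasal], [continuant], [lateral], ….
This feature bundle is that of [p'], so /ak'bu/ surfaces as [ak'p'u].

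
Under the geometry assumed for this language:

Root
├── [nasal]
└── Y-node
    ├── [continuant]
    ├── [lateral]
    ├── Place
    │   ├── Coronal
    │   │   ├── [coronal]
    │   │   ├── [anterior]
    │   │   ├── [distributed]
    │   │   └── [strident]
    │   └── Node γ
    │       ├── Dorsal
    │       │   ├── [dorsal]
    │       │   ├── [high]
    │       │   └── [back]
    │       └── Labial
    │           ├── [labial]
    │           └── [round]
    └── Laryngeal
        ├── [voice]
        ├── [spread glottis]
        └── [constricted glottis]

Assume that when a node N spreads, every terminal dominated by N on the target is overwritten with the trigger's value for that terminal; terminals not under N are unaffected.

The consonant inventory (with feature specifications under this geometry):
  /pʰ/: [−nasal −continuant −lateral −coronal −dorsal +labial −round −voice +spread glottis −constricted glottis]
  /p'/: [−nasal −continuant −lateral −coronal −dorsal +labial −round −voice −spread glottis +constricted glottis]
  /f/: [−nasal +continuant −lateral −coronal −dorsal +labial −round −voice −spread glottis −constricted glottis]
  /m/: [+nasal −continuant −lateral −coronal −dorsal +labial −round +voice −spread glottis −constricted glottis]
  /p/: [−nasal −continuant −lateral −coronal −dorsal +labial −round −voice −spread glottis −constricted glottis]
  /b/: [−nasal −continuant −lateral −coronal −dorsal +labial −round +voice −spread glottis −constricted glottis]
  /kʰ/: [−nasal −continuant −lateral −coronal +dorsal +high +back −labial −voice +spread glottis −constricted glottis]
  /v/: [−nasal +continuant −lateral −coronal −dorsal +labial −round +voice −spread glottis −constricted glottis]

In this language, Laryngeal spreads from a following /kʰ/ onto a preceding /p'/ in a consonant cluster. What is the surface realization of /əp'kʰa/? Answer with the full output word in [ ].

[əpʰkʰa]

Terminals under Laryngeal in this geometry: [voice], [spread glottis], [constricted glottis].
After delinking /p'/'s Laryngeal and linking /kʰ/'s, the affected terminals become [−voice], [+spread glottis], [−constricted glottis]; [nasal], [continuant], [lateral], … (outside Laryngeal) are retained from /p'/.
Among the inventory, only /pʰ/ has exactly this specification, giving the surface form [əpʰkʰa].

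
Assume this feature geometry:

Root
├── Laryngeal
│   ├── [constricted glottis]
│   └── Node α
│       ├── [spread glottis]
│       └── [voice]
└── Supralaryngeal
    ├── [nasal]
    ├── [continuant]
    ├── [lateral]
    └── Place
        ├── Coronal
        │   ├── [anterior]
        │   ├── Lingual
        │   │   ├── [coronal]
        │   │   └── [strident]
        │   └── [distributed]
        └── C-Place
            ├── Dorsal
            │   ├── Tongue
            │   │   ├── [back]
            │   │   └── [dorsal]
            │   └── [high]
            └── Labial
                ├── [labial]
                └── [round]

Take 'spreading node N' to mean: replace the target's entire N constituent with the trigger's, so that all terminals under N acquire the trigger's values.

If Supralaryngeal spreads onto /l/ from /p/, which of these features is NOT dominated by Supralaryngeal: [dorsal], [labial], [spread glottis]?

[spread glottis]

Under this geometry, Supralaryngeal contains [nasal], [continuant], [lateral], [anterior], [coronal], [strident], [distributed], [back], [dorsal], [high], [labial], [round].
Spreading Supralaryngeal replaces [dorsal], [labial] with the trigger's values, since each sits inside the Supralaryngeal constituent.
But [spread glottis] is a dependent of Node α, outside Supralaryngeal; it is therefore untouched by the spreading.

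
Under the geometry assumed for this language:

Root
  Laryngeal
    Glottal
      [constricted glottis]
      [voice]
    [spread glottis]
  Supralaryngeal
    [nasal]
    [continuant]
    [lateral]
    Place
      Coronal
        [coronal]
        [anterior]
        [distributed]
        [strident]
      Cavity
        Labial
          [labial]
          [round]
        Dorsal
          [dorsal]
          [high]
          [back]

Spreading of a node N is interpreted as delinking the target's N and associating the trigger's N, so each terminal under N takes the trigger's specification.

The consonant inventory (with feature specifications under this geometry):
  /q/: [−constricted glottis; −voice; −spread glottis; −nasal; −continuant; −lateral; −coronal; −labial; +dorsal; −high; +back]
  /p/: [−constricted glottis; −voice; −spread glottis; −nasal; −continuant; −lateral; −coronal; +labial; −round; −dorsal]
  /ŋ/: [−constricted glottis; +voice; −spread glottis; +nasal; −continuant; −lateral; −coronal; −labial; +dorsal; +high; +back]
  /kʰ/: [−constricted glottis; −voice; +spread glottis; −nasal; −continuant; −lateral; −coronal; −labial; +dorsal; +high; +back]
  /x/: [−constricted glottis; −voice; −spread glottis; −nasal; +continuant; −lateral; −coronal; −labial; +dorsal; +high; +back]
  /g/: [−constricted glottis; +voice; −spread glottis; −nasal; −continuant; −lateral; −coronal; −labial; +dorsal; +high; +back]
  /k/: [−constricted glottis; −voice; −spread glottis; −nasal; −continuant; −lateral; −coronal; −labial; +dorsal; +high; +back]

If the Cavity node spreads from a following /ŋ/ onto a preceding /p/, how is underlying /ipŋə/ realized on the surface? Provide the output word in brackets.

[ikŋə]

Cavity immediately or transitively dominates [labial], [round], [dorsal], [high], [back].
After delinking /p/'s Cavity and linking /ŋ/'s, the affected terminals become [−labial], [+dorsal], [+high], [+back]; [constricted glottis], [voice], [spread glottis], … (outside Cavity) are retained from /p/.
This feature bundle is that of [k], so /ipŋə/ surfaces as [ikŋə].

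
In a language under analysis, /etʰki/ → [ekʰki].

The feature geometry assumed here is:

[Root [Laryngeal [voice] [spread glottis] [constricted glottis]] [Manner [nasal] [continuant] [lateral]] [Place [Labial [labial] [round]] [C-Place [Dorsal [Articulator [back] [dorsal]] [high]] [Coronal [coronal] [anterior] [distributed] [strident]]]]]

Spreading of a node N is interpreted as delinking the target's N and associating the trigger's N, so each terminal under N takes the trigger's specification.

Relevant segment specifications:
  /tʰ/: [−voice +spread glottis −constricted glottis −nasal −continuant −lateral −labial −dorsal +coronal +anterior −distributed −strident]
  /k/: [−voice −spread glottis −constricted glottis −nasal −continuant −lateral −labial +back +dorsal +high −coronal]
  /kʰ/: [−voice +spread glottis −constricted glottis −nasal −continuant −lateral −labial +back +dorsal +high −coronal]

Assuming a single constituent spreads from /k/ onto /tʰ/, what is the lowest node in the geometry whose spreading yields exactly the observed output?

C-Place

Feature comparison: [coronal], [anterior], [distributed], [strident], [dorsal], [high], [back] differ between /tʰ/ and [kʰ]; the remaining terminals match.
In this geometry the lowest node dominating all of them is C-Place: every daughter of C-Place dominates only a proper subset, so no lower node suffices.
Delinking /tʰ/'s C-Place and associating /k/'s C-Place gives precisely the feature bundle of [kʰ].
[spread glottis] stays as in /tʰ/ although /k/ differs there, so no node dominating it spread; among the remaining candidates C-Place is the lowest that derives the output.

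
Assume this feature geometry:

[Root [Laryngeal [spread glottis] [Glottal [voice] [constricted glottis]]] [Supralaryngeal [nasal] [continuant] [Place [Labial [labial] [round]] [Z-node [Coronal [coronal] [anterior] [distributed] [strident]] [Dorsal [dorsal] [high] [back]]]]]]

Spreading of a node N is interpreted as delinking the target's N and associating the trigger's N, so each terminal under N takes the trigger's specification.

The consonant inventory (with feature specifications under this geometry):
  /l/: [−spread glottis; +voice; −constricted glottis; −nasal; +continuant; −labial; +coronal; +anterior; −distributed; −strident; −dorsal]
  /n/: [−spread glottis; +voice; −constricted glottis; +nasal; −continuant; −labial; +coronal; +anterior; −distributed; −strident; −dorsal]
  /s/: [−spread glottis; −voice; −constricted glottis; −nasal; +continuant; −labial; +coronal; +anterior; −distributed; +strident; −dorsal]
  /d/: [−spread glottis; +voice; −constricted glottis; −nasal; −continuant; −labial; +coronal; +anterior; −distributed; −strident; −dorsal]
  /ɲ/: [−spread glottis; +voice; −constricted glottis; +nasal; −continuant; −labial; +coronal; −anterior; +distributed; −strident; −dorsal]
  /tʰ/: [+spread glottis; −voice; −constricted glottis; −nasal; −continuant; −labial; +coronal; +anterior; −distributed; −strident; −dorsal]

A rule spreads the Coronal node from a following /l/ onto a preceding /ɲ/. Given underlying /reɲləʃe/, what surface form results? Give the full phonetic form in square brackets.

[renləʃe]

Coronal immediately or transitively dominates [coronal], [anterior], [distributed], [strident].
Spreading Coronal from /l/ onto /ɲ/ replaces those values with /l/'s: [+coronal], [+anterior], [−distributed], [−strident]. Features outside Coronal ([spread glottis], [voice], [constricted glottis], …) stay as in /ɲ/.
Among the inventory, only /n/ has exactly this specification, giving the surface form [renləʃe].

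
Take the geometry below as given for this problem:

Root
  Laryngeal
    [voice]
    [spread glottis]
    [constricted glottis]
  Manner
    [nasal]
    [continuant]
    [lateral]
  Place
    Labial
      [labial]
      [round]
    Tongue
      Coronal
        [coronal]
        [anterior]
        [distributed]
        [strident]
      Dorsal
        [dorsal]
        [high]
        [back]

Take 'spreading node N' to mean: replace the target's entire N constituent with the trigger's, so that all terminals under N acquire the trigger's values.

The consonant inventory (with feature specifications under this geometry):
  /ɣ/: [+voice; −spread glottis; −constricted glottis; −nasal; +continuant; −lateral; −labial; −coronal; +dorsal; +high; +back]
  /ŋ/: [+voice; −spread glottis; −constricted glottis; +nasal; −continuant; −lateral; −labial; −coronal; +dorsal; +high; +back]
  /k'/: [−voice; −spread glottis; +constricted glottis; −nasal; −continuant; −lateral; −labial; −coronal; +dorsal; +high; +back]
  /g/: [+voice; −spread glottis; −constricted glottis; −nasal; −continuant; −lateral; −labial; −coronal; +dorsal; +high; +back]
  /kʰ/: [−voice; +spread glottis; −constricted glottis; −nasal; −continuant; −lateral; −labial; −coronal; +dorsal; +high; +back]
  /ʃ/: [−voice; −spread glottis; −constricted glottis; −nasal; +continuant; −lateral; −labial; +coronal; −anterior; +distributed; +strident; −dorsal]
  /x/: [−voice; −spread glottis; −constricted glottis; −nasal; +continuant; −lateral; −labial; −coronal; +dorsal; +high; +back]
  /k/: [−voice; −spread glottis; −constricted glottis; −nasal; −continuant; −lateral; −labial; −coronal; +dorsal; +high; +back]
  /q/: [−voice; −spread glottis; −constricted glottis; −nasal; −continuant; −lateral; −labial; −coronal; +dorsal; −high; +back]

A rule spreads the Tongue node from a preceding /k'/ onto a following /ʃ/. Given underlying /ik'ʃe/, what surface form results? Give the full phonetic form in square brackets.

[ik'xe]

Tongue immediately or transitively dominates [coronal], [anterior], [distributed], [strident], [dorsal], [high], [back].
Spreading Tongue from /k'/ onto /ʃ/ replaces those values with /k'/'s: [−coronal], [+dorsal], [+high], [+back]. Features outside Tongue ([voice], [spread glottis], [constricted glottis], …) stay as in /ʃ/.
This feature bundle is that of [x], so /ik'ʃe/ surfaces as [ik'xe].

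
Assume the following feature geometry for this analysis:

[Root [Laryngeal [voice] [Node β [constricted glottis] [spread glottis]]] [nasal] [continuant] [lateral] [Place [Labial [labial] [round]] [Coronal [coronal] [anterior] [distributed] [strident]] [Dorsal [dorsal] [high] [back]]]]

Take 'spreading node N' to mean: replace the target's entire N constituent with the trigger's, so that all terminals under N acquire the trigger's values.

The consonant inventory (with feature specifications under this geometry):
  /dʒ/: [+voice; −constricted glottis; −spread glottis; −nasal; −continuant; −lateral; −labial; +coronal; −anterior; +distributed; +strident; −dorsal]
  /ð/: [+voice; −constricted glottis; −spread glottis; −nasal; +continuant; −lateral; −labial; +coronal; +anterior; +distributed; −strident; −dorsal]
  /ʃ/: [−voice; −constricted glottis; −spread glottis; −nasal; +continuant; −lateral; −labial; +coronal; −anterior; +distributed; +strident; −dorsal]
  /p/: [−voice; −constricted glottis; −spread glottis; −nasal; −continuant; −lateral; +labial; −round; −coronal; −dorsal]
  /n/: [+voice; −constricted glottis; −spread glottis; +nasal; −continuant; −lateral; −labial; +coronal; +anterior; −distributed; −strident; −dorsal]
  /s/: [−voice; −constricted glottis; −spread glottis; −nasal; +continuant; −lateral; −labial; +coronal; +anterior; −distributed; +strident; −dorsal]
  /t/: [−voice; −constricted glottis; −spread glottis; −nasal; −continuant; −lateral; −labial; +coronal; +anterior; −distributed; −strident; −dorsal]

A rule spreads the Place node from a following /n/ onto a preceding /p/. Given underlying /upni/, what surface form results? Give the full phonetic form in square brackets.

[utni]

Terminals under Place in this geometry: [labial], [round], [coronal], [anterior], [distributed], [strident], [dorsal], [high], [back].
Spreading Place from /n/ onto /p/ replaces those values with /n/'s: [−labial], [+coronal], [+anterior], [−distributed], [−strident], [−dorsal]. Features outside Place ([voice], [constricted glottis], [spread glottis], …) stay as in /p/.
The resulting bundle matches /t/ in the inventory; substituting it for /p/ gives [utni].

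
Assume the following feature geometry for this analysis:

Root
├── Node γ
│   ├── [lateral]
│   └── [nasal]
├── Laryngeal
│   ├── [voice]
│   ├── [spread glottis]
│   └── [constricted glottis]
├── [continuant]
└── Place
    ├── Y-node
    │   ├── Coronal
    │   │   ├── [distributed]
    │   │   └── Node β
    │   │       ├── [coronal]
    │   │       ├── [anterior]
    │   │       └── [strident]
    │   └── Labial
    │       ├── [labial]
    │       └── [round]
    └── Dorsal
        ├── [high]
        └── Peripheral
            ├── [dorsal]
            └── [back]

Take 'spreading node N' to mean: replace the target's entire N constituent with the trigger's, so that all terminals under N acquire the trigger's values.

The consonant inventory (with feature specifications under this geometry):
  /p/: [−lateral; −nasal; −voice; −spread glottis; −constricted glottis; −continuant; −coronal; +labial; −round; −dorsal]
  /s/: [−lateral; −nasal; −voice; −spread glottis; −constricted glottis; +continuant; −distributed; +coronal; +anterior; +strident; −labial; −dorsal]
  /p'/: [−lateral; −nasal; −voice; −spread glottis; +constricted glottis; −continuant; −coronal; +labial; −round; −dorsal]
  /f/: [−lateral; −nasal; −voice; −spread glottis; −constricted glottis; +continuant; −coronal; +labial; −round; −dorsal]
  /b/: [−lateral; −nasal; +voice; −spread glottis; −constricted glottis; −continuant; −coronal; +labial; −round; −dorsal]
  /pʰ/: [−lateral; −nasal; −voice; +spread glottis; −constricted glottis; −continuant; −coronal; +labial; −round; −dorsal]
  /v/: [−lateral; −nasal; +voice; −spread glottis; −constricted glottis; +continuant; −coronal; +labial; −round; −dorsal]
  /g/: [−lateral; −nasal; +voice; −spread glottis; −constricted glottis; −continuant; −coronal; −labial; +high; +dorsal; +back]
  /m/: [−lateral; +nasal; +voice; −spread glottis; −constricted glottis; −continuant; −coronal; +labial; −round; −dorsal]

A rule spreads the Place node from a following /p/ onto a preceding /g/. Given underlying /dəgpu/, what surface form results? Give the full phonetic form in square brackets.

The Place node dominates the terminals [distributed], [coronal], [anterior], [strident], [labial], [round], [high], [dorsal], [back].
After delinking /g/'s Place and linking /p/'s, the affected terminals become [−coronal], [+labial], [−round], [−dorsal]; [lateral], [nasal], [voice], … (outside Place) are retained from /g/.
Among the inventory, only /b/ has exactly this specification, giving the surface form [dəbpu].

[dəbpu]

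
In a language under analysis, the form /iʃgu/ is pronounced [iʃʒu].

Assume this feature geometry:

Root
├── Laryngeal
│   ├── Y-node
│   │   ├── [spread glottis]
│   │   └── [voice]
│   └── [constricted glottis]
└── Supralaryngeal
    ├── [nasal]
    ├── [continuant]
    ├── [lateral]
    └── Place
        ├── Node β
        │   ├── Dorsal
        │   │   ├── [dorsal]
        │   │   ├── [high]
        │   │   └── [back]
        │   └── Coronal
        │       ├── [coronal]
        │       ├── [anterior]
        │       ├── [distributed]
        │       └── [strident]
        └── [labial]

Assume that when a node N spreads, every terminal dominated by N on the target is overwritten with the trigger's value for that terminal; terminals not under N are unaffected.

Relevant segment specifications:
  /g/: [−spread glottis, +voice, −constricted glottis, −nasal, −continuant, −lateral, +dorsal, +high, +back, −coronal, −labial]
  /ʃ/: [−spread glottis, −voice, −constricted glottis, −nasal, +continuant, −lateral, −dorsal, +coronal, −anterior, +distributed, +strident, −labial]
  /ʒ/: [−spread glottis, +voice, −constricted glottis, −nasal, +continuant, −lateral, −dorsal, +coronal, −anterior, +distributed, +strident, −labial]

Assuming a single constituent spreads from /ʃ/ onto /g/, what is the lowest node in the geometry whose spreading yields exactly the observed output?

Supralaryngeal

The alternation /g/ → [ʒ] changes [continuant], [coronal], [anterior], [distributed], [strident], [dorsal], [high], [back] and nothing else.
These terminals are all dominated by Supralaryngeal, and no proper subconstituent of Supralaryngeal covers them all; Supralaryngeal is their lowest common ancestor.
Spreading Supralaryngeal from /ʃ/ overwrites each of those terminals with /ʃ/'s values, yielding exactly [ʒ].
Had Root spread, [voice] would have taken /ʃ/'s value; it stays as in /g/, confirming the spreading constituent is exactly Supralaryngeal.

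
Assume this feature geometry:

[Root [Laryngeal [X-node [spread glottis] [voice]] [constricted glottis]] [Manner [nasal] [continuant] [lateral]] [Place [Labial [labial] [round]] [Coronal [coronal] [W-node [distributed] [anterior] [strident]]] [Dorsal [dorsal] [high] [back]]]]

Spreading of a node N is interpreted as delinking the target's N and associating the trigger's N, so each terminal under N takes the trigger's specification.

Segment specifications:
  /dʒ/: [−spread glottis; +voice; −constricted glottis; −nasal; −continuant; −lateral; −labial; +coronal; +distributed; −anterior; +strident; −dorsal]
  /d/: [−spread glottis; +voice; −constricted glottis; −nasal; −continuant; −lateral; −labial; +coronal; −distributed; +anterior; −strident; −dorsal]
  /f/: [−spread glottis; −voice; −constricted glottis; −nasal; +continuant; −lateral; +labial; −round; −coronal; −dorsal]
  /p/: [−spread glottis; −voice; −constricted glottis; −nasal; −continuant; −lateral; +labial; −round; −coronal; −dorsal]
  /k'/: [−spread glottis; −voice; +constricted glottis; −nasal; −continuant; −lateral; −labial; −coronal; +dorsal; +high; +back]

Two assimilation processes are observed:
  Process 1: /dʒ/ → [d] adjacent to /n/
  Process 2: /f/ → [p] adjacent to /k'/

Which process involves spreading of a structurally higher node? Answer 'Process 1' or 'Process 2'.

Process 1: the features that change are [anterior], [distributed], [strident]; the minimal node is W-node (depth 3).
In Process 2, [continuant] changes, so the minimal spreading node is [continuant] at depth 2.
Depth 2 < depth 3; Process 2 involves the structurally higher constituent [continuant].

Process 2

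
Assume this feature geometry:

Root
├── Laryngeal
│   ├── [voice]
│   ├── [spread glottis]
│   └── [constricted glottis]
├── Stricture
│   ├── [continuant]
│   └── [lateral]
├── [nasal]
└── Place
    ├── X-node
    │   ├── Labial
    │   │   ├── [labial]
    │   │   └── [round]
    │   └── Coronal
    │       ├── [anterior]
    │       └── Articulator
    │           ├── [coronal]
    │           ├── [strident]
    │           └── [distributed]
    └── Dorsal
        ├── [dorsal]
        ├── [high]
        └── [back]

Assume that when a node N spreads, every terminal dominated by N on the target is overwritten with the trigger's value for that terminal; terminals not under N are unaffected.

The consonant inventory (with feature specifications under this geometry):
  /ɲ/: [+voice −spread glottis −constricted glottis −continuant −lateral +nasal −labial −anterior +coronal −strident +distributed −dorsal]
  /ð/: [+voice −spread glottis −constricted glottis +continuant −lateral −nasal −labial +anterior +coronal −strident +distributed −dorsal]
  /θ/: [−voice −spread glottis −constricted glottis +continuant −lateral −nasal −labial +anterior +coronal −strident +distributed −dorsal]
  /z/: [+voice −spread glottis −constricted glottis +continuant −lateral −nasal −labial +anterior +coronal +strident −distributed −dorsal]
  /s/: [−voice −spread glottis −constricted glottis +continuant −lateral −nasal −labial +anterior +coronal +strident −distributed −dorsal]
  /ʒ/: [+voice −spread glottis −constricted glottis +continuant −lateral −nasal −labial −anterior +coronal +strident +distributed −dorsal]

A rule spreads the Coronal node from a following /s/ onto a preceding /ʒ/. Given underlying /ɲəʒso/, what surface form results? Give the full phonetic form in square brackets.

Terminals under Coronal in this geometry: [anterior], [coronal], [strident], [distributed].
After delinking /ʒ/'s Coronal and linking /s/'s, the affected terminals become [+anterior], [+coronal], [+strident], [−distributed]; [voice], [spread glottis], [constricted glottis], … (outside Coronal) are retained from /ʒ/.
This feature bundle is that of [z], so /ɲəʒso/ surfaces as [ɲəzso].

[ɲəzso]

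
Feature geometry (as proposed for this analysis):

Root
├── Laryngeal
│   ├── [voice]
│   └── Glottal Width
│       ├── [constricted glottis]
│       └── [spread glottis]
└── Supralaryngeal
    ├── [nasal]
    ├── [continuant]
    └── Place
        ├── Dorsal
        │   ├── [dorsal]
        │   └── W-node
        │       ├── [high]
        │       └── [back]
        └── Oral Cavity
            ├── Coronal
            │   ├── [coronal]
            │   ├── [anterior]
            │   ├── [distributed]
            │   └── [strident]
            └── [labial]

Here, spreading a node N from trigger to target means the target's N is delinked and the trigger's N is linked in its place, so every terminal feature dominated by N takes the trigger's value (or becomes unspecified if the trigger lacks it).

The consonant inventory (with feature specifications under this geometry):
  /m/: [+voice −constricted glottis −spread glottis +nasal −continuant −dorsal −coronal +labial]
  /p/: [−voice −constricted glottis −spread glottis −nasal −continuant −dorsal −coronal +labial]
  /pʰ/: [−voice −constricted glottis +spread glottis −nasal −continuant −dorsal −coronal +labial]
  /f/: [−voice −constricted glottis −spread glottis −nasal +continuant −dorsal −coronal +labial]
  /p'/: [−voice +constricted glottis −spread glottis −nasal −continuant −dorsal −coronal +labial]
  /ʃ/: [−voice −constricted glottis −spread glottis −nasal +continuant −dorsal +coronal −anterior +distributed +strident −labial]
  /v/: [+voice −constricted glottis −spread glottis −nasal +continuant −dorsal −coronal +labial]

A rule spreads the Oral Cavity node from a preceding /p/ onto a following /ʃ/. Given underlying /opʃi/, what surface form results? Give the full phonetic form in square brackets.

Oral Cavity immediately or transitively dominates [coronal], [anterior], [distributed], [strident], [labial].
The target acquires /p/'s values for everything under Oral Cavity — [−coronal], [+labial] — while keeping its own [voice], [constricted glottis], [spread glottis], ….
Among the inventory, only /f/ has exactly this specification, giving the surface form [opfi].

[opfi]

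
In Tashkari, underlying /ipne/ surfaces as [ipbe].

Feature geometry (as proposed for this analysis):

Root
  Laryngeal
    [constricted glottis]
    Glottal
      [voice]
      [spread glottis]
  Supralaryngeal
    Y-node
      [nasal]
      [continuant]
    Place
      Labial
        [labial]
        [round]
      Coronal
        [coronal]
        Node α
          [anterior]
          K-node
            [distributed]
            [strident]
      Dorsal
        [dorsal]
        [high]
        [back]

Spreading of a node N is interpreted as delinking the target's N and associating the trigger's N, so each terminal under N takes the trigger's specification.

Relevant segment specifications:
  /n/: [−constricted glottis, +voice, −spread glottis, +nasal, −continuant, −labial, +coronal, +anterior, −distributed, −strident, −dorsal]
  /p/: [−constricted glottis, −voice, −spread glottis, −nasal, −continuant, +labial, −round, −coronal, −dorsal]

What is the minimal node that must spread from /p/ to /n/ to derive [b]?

Feature comparison: [nasal], [labial], [round], [coronal], [anterior], [distributed], [strident] differ between /n/ and [b]; the remaining terminals match.
The smallest constituent containing every changed terminal is Supralaryngeal — each of its daughters lacks at least one of the affected features.
Spreading Supralaryngeal from /p/ overwrites each of those terminals with /p/'s values, yielding exactly [b].
[voice] — on which /p/ differs from /n/ — is unchanged, so Root cannot have spread; the constituent is no larger than Supralaryngeal.

Supralaryngeal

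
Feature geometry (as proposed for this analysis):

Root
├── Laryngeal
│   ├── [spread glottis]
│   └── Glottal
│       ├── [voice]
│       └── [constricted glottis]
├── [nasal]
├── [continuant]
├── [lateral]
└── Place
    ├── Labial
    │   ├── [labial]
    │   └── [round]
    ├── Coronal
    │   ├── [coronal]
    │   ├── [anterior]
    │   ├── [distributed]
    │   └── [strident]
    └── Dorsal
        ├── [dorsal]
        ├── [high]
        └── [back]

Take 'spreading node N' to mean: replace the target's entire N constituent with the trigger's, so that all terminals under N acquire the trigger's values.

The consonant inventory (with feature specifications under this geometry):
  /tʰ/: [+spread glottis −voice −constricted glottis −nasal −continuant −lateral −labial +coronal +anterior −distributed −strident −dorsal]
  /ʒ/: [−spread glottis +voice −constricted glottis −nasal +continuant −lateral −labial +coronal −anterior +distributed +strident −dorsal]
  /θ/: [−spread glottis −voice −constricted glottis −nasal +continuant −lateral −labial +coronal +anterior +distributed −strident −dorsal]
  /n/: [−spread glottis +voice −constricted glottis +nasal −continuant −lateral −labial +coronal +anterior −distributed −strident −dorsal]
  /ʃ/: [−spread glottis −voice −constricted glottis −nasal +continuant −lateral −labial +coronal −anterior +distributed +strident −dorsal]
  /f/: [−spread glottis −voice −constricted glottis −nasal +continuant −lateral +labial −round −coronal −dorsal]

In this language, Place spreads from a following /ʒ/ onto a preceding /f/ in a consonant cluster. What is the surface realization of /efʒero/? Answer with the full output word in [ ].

Place immediately or transitively dominates [labial], [round], [coronal], [anterior], [distributed], [strident], [dorsal], [high], [back].
After delinking /f/'s Place and linking /ʒ/'s, the affected terminals become [−labial], [+coronal], [−anterior], [+distributed], [+strident], [−dorsal]; [spread glottis], [voice], [constricted glottis], … (outside Place) are retained from /f/.
The resulting bundle matches /ʃ/ in the inventory; substituting it for /f/ gives [eʃʒero].

[eʃʒero]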